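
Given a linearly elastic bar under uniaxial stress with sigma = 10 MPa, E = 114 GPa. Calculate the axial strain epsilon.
Model: a linearly elastic bar under uniaxial stress, so epsilon = sigma / E.
Convert to SI units:
  sigma = 10 MPa = 1 × 10⁷ Pa
  E = 114 GPa = 1.14 × 10¹¹ Pa
Substitute:
  epsilon = (1 × 10⁷) / (1.14 × 10¹¹)
  epsilon = 8.772 × 10⁻⁵
Final answer: epsilon = 8.772 × 10⁻⁵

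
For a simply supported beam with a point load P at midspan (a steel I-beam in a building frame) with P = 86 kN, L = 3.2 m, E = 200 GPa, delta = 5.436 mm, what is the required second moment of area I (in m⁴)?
Model: a simply supported beam with a point load P at midspan, so delta = (P·L^3) / (48·E·I).
Solve for I: I = (P·L^3) / (48·delta·E).
Convert to SI units:
  P = 86 kN = 86000 N
  E = 200 GPa = 2 × 10¹¹ Pa
  delta = 5.436 mm = 0.005436 m
Substitute:
  I = (86000 × 3.2^3) / (48 × 0.005436 × (2 × 10¹¹))
  I = 5.4 × 10⁻⁵ m⁴
Final answer: I = 5.4 × 10⁻⁵ m⁴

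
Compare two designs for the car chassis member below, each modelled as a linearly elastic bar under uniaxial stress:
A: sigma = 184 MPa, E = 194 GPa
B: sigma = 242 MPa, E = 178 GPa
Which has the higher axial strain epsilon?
Model: a linearly elastic bar under uniaxial stress, so epsilon = sigma / E (SI units).
  A: epsilon = (1.84 × 10⁸) / (1.94 × 10¹¹) = 0.0009485
  B: epsilon = (2.42 × 10⁸) / (1.78 × 10¹¹) = 0.00136
0.00136 > 0.0009485, so B is larger.
Final answer: B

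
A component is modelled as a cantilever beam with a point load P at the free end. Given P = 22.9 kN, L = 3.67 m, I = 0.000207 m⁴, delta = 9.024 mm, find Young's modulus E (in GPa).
Model: a cantilever beam with a point load P at the free end, so delta = (P·L^3) / (3·E·I).
Solve for E: E = (P·L^3) / (3·delta·I).
Convert to SI units:
  P = 22.9 kN = 22900 N
  delta = 9.024 mm = 0.009024 m
Substitute:
  E = (22900 × 3.67^3) / (3 × 0.009024 × 0.000207)
  E = 2.02 × 10¹¹ Pa
Convert: E = 2.02 × 10¹¹ Pa = 202 GPa
Final answer: E = 202 GPa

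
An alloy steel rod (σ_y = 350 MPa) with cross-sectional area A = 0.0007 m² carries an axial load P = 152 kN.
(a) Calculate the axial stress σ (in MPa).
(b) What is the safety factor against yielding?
(a) Axial stress σ = P/A. Convert P = 152 kN = 152000 N.
  σ = 152000 / 0.0007 = 2.171 × 10⁸ Pa = 217.1 MPa
(b) Safety factor SF = σ_y/σ = 350 / 217.1 = 1.612
Final answer: (a) σ = 217.1 MPa, (b) SF = 1.612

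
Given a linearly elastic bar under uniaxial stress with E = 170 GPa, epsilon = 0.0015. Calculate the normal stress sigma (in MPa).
Model: a linearly elastic bar under uniaxial stress, so sigma = E·epsilon.
Convert to SI units:
  E = 170 GPa = 1.7 × 10¹¹ Pa
Substitute:
  sigma = (1.7 × 10¹¹) × 0.0015
  sigma = 2.55 × 10⁸ Pa
Convert: sigma = 2.55 × 10⁸ Pa = 255 MPa
Final answer: sigma = 255 MPa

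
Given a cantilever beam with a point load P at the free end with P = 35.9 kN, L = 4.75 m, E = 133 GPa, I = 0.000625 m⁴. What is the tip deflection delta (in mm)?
Model: a cantilever beam with a point load P at the free end, so delta = (P·L^3) / (3·E·I).
Convert to SI units:
  P = 35.9 kN = 35900 N
  E = 133 GPa = 1.33 × 10¹¹ Pa
Substitute:
  delta = (35900 × 4.75^3) / (3 × (1.33 × 10¹¹) × 0.000625)
  delta = 0.01543 m
Convert: delta = 0.01543 m = 15.43 mm
Final answer: delta = 15.43 mm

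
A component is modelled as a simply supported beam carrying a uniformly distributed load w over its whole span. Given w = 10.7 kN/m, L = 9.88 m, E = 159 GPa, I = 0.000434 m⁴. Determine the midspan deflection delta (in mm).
Model: a simply supported beam carrying a uniformly distributed load w over its whole span, so delta = (5·w·L^4) / (384·E·I).
Convert to SI units:
  w = 10.7 kN/m = 10700 N/m
  E = 159 GPa = 1.59 × 10¹¹ Pa
Substitute:
  delta = (5 × 10700 × 9.88^4) / (384 × (1.59 × 10¹¹) × 0.000434)
  delta = 0.01924 m
Convert: delta = 0.01924 m = 19.24 mm
Final answer: delta = 19.24 mm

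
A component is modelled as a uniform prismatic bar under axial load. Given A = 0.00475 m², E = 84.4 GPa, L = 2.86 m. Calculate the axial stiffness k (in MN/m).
Model: a uniform prismatic bar under axial load, so k = (A·E) / L.
Convert to SI units:
  E = 84.4 GPa = 8.44 × 10¹⁰ Pa
Substitute:
  k = (0.00475 × (8.44 × 10¹⁰)) / 2.86
  k = 1.402 × 10⁸ N/m
Convert: k = 1.402 × 10⁸ N/m = 140.2 MN/m
Final answer: k = 140.2 MN/m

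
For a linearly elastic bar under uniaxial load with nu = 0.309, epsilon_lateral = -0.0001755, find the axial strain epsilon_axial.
Model: a linearly elastic bar under uniaxial load, so epsilon_lateral = -nu·epsilon_axial.
Solve for epsilon_axial: epsilon_axial = -epsilon_lateral / nu.
Substitute:
  epsilon_axial = -(-0.0001755) / 0.309
  epsilon_axial = 0.000568
Final answer: epsilon_axial = 0.000568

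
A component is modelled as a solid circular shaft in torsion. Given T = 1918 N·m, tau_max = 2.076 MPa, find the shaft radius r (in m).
Model: a solid circular shaft in torsion, so tau_max = (2·T) / (π·r^3).
Solve for r: r = ((2·T) / (π·tau_max))^(1/3).
Convert to SI units:
  tau_max = 2.076 MPa = 2.076 × 10⁶ Pa
Substitute:
  r = ((2 × 1918) / (π × (2.076 × 10⁶)))^(1/3)
  r = 0.08379 m
Final answer: r = 0.08379 m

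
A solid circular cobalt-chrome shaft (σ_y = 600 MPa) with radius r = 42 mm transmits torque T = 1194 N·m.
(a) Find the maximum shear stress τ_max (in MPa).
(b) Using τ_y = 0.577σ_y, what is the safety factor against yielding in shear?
(a) For a solid circular shaft, τ_max = T·r/J with J = π·r^4/2, i.e. τ_max = 2·T / (π·r^3). Convert r = 42 mm = 0.042 m.
  τ_max = (2 × 1194) / (π × 0.042^3) = 1.026 × 10⁷ Pa = 10.26 MPa
(b) τ_y = 0.577 × 600 = 346.2 MPa
  SF = τ_y/τ_max = 346.2 / 10.26 = 33.74
Final answer: (a) τ_max = 10.26 MPa, (b) SF = 33.74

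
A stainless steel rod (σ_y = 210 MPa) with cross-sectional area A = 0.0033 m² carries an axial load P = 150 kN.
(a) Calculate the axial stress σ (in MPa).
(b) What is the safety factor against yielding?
(a) Axial stress σ = P/A. Convert P = 150 kN = 150000 N.
  σ = 150000 / 0.0033 = 4.545 × 10⁷ Pa = 45.45 MPa
(b) Safety factor SF = σ_y/σ = 210 / 45.45 = 4.62
Final answer: (a) σ = 45.45 MPa, (b) SF = 4.62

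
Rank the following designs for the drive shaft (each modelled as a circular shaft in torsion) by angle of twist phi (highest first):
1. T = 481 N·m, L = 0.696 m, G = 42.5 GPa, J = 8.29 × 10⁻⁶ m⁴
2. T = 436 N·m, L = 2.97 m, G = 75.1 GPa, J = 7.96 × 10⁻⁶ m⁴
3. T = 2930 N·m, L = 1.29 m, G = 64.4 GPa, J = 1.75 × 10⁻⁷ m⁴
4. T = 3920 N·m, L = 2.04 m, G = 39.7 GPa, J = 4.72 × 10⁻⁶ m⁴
Model: a circular shaft in torsion, so phi = (T·L) / (G·J) (SI units).
  Case 1: phi = (481 × 0.696) / ((4.25 × 10¹⁰) × (8.29 × 10⁻⁶)) = 0.0009502 rad = 0.05444°
  Case 2: phi = (436 × 2.97) / ((7.51 × 10¹⁰) × (7.96 × 10⁻⁶)) = 0.002166 rad = 0.1241°
  Case 3: phi = (2930 × 1.29) / ((6.44 × 10¹⁰) × (1.75 × 10⁻⁷)) = 0.3354 rad = 19.22°
  Case 4: phi = (3920 × 2.04) / ((3.97 × 10¹⁰) × (4.72 × 10⁻⁶)) = 0.04268 rad = 2.445°
Ordering: 19.22° (case 3) > 2.445° (case 4) > 0.1241° (case 2) > 0.05444° (case 1)
Final answer: 3, 4, 2, 1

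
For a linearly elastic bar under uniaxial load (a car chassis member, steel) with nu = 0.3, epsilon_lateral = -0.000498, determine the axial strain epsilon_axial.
Model: a linearly elastic bar under uniaxial load, so epsilon_lateral = -nu·epsilon_axial.
Solve for epsilon_axial: epsilon_axial = -epsilon_lateral / nu.
Substitute:
  epsilon_axial = -(-0.000498) / 0.3
  epsilon_axial = 0.00166
Final answer: epsilon_axial = 0.00166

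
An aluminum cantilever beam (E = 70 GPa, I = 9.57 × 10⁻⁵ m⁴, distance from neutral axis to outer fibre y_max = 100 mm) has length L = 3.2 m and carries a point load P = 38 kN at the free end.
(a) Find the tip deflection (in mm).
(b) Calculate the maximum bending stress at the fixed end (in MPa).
(a) Tip deflection of a cantilever with an end point load: δ = P·L^3 / (3·E·I). Convert P = 38 kN = 38000 N, E = 70 GPa = 7 × 10¹⁰ Pa.
  δ = (38000 × 3.2^3) / (3 × (7 × 10¹⁰) × (9.57 × 10⁻⁵)) = 0.06196 m = 61.96 mm
(b) Maximum bending moment at the fixed end: M = P·L = 38000 × 3.2 = 121600 N·m. Convert y_max = 100 mm = 0.1 m.
  σ = M·y_max / I = (121600 × 0.1) / (9.57 × 10⁻⁵) = 1.271 × 10⁸ Pa = 127.1 MPa
Final answer: (a) δ = 61.96 mm, (b) σ = 127.1 MPa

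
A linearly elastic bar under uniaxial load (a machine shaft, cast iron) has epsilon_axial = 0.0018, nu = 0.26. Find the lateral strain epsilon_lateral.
Model: a linearly elastic bar under uniaxial load, so epsilon_lateral = -nu·epsilon_axial.
Substitute:
  epsilon_lateral = -(0.26 × 0.0018)
  epsilon_lateral = -0.000468
Final answer: epsilon_lateral = -0.000468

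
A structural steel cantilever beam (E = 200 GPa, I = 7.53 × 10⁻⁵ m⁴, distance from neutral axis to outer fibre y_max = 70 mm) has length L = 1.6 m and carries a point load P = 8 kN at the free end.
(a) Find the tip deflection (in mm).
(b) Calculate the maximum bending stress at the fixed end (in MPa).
(a) Tip deflection of a cantilever with an end point load: δ = P·L^3 / (3·E·I). Convert P = 8 kN = 8000 N, E = 200 GPa = 2 × 10¹¹ Pa.
  δ = (8000 × 1.6^3) / (3 × (2 × 10¹¹) × (7.53 × 10⁻⁵)) = 0.0007253 m = 0.7253 mm
(b) Maximum bending moment at the fixed end: M = P·L = 8000 × 1.6 = 12800 N·m. Convert y_max = 70 mm = 0.07 m.
  σ = M·y_max / I = (12800 × 0.07) / (7.53 × 10⁻⁵) = 1.19 × 10⁷ Pa = 11.9 MPa
Final answer: (a) δ = 0.7253 mm, (b) σ = 11.9 MPa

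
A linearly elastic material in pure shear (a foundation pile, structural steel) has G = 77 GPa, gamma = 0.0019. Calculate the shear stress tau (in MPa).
Model: a linearly elastic material in pure shear, so tau = G·gamma.
Convert to SI units:
  G = 77 GPa = 7.7 × 10¹⁰ Pa
Substitute:
  tau = (7.7 × 10¹⁰) × 0.0019
  tau = 1.463 × 10⁸ Pa
Convert: tau = 1.463 × 10⁸ Pa = 146.3 MPa
Final answer: tau = 146.3 MPa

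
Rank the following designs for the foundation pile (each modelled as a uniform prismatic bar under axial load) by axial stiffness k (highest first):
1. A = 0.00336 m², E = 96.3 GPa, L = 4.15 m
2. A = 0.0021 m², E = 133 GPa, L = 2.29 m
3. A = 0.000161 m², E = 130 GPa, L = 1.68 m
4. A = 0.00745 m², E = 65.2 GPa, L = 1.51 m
Model: a uniform prismatic bar under axial load, so k = (A·E) / L (SI units).
  Case 1: k = (0.00336 × (9.63 × 10¹⁰)) / 4.15 = 7.797 × 10⁷ N/m = 77.97 MN/m
  Case 2: k = (0.0021 × (1.33 × 10¹¹)) / 2.29 = 1.22 × 10⁸ N/m = 122 MN/m
  Case 3: k = (0.000161 × (1.3 × 10¹¹)) / 1.68 = 1.246 × 10⁷ N/m = 12.46 MN/m
  Case 4: k = (0.00745 × (6.52 × 10¹⁰)) / 1.51 = 3.217 × 10⁸ N/m = 321.7 MN/m
Ordering: 321.7 MN/m (case 4) > 122 MN/m (case 2) > 77.97 MN/m (case 1) > 12.46 MN/m (case 3)
Final answer: 4, 2, 1, 3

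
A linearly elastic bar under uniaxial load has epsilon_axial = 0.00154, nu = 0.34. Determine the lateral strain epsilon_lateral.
Model: a linearly elastic bar under uniaxial load, so epsilon_lateral = -nu·epsilon_axial.
Substitute:
  epsilon_lateral = -(0.34 × 0.00154)
  epsilon_lateral = -0.0005236
Final answer: epsilon_lateral = -0.0005236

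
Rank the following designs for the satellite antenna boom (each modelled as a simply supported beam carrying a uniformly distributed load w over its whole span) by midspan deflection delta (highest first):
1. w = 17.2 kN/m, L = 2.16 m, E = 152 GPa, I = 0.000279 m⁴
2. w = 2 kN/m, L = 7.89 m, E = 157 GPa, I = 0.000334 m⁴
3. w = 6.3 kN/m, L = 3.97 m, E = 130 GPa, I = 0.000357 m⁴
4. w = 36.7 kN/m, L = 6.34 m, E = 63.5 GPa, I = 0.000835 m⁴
Model: a simply supported beam carrying a uniformly distributed load w over its whole span, so delta = (5·w·L^4) / (384·E·I) (SI units).
  Case 1: delta = (5 × 17200 × 2.16^4) / (384 × (1.52 × 10¹¹) × 0.000279) = 0.000115 m = 0.115 mm
  Case 2: delta = (5 × 2000 × 7.89^4) / (384 × (1.57 × 10¹¹) × 0.000334) = 0.001925 m = 1.925 mm
  Case 3: delta = (5 × 6300 × 3.97^4) / (384 × (1.3 × 10¹¹) × 0.000357) = 0.0004391 m = 0.4391 mm
  Case 4: delta = (5 × 36700 × 6.34^4) / (384 × (6.35 × 10¹⁰) × 0.000835) = 0.01456 m = 14.56 mm
Ordering: 14.56 mm (case 4) > 1.925 mm (case 2) > 0.4391 mm (case 3) > 0.115 mm (case 1)
Final answer: 4, 2, 3, 1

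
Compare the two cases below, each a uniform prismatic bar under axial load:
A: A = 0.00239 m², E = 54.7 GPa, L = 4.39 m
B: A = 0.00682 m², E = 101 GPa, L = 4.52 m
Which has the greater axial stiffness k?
Model: a uniform prismatic bar under axial load, so k = (A·E) / L (SI units).
  A: k = (0.00239 × (5.47 × 10¹⁰)) / 4.39 = 2.978 × 10⁷ N/m = 29.78 MN/m
  B: k = (0.00682 × (1.01 × 10¹¹)) / 4.52 = 1.524 × 10⁸ N/m = 152.4 MN/m
152.4 MN/m > 29.78 MN/m, so B is larger.
Final answer: B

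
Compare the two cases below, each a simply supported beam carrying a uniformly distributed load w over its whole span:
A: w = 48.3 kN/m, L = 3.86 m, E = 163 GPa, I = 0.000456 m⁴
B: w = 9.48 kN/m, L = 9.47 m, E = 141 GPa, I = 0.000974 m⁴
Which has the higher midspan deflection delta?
Model: a simply supported beam carrying a uniformly distributed load w over its whole span, so delta = (5·w·L^4) / (384·E·I) (SI units).
  A: delta = (5 × 48300 × 3.86^4) / (384 × (1.63 × 10¹¹) × 0.000456) = 0.001878 m = 1.878 mm
  B: delta = (5 × 9480 × 9.47^4) / (384 × (1.41 × 10¹¹) × 0.000974) = 0.007229 m = 7.229 mm
7.229 mm > 1.878 mm, so B is larger.
Final answer: B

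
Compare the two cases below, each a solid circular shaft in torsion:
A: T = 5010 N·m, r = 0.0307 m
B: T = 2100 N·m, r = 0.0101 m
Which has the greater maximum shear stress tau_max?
Model: a solid circular shaft in torsion, so tau_max = (2·T) / (π·r^3) (SI units).
  A: tau_max = (2 × 5010) / (π × 0.0307^3) = 1.102 × 10⁸ Pa = 110.2 MPa
  B: tau_max = (2 × 2100) / (π × 0.0101^3) = 1.298 × 10⁹ Pa = 1298 MPa
1298 MPa > 110.2 MPa, so B is larger.
Final answer: B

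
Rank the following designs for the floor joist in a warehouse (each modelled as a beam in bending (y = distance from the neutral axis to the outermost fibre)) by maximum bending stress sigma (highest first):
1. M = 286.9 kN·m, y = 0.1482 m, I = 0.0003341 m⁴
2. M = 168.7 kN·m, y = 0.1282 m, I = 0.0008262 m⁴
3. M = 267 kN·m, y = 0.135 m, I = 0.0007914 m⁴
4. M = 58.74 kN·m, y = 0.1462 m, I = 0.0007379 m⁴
Model: a beam in bending (y = distance from the neutral axis to the outermost fibre), so sigma = (M·y) / I (SI units).
  Case 1: sigma = (286900 × 0.1482) / 0.0003341 = 1.273 × 10⁸ Pa = 127.3 MPa
  Case 2: sigma = (168700 × 0.1282) / 0.0008262 = 2.618 × 10⁷ Pa = 26.18 MPa
  Case 3: sigma = (267000 × 0.135) / 0.0007914 = 4.555 × 10⁷ Pa = 45.55 MPa
  Case 4: sigma = (58740 × 0.1462) / 0.0007379 = 1.164 × 10⁷ Pa = 11.64 MPa
Ordering: 127.3 MPa (case 1) > 45.55 MPa (case 3) > 26.18 MPa (case 2) > 11.64 MPa (case 4)
Final answer: 1, 3, 2, 4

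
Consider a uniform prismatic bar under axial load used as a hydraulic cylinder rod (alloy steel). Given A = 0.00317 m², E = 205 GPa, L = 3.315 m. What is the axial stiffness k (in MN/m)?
Model: a uniform prismatic bar under axial load, so k = (A·E) / L.
Convert to SI units:
  E = 205 GPa = 2.05 × 10¹¹ Pa
Substitute:
  k = (0.00317 × (2.05 × 10¹¹)) / 3.315
  k = 1.96 × 10⁸ N/m
Convert: k = 1.96 × 10⁸ N/m = 196 MN/m
Final answer: k = 196 MN/m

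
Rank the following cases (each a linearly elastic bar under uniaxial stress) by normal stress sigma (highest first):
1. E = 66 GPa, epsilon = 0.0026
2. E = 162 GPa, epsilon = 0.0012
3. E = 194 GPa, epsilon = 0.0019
Model: a linearly elastic bar under uniaxial stress, so sigma = E·epsilon (SI units).
  Case 1: sigma = (6.6 × 10¹⁰) × 0.0026 = 1.716 × 10⁸ Pa = 171.6 MPa
  Case 2: sigma = (1.62 × 10¹¹) × 0.0012 = 1.944 × 10⁸ Pa = 194.4 MPa
  Case 3: sigma = (1.94 × 10¹¹) × 0.0019 = 3.686 × 10⁸ Pa = 368.6 MPa
Ordering: 368.6 MPa (case 3) > 194.4 MPa (case 2) > 171.6 MPa (case 1)
Final answer: 3, 2, 1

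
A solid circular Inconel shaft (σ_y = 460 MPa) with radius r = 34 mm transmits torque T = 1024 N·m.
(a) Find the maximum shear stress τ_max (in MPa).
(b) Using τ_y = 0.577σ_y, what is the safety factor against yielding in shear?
(a) For a solid circular shaft, τ_max = T·r/J with J = π·r^4/2, i.e. τ_max = 2·T / (π·r^3). Convert r = 34 mm = 0.034 m.
  τ_max = (2 × 1024) / (π × 0.034^3) = 1.659 × 10⁷ Pa = 16.59 MPa
(b) τ_y = 0.577 × 460 = 265.42 MPa
  SF = τ_y/τ_max = 265.42 / 16.59 = 16
Final answer: (a) τ_max = 16.59 MPa, (b) SF = 16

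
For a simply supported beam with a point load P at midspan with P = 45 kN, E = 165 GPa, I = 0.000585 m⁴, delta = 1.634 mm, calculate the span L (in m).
Model: a simply supported beam with a point load P at midspan, so delta = (P·L^3) / (48·E·I).
Solve for L: L = ((48·delta·E·I) / P)^(1/3).
Convert to SI units:
  P = 45 kN = 45000 N
  E = 165 GPa = 1.65 × 10¹¹ Pa
  delta = 1.634 mm = 0.001634 m
Substitute:
  L = ((48 × 0.001634 × (1.65 × 10¹¹) × 0.000585) / 45000)^(1/3)
  L = 5.52 m
Final answer: L = 5.52 m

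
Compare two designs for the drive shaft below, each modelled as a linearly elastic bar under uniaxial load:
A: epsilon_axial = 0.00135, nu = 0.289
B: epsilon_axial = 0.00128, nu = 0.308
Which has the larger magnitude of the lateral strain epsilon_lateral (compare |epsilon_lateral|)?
Model: a linearly elastic bar under uniaxial load, so epsilon_lateral = -nu·epsilon_axial (SI units).
  A: epsilon_lateral = -(0.289 × 0.00135) = -0.0003901
  B: epsilon_lateral = -(0.308 × 0.00128) = -0.0003942
|epsilon_lateral|: A = 0.0003901, B = 0.0003942, so B is larger in magnitude.
Final answer: B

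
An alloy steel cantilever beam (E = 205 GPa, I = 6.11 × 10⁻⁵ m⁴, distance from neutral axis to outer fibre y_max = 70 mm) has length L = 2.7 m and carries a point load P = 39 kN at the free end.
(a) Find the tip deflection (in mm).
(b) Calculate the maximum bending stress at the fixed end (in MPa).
(a) Tip deflection of a cantilever with an end point load: δ = P·L^3 / (3·E·I). Convert P = 39 kN = 39000 N, E = 205 GPa = 2.05 × 10¹¹ Pa.
  δ = (39000 × 2.7^3) / (3 × (2.05 × 10¹¹) × (6.11 × 10⁻⁵)) = 0.02043 m = 20.43 mm
(b) Maximum bending moment at the fixed end: M = P·L = 39000 × 2.7 = 105300 N·m. Convert y_max = 70 mm = 0.07 m.
  σ = M·y_max / I = (105300 × 0.07) / (6.11 × 10⁻⁵) = 1.206 × 10⁸ Pa = 120.6 MPa
Final answer: (a) δ = 20.43 mm, (b) σ = 120.6 MPa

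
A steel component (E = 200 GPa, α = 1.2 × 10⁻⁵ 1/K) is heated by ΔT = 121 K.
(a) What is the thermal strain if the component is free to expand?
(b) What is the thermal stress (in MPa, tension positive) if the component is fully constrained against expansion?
(a) Free thermal strain ε_th = α·ΔT = (1.2 × 10⁻⁵) × 121 = 0.001452
(b) Fully constrained, the expansion is suppressed, so σ = -E·α·ΔT. Convert E = 200 GPa = 2 × 10¹¹ Pa.
  σ = -(2 × 10¹¹) × (1.2 × 10⁻⁵) × 121 = -2.904 × 10⁸ Pa = -290.4 MPa (compressive)
Final answer: (a) ε_th = 0.001452, (b) σ = -290.4 MPa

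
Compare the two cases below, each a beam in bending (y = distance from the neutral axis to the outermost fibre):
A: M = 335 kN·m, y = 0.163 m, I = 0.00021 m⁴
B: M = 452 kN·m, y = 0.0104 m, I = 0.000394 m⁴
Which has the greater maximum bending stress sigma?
Model: a beam in bending (y = distance from the neutral axis to the outermost fibre), so sigma = (M·y) / I (SI units).
  A: sigma = (335000 × 0.163) / 0.00021 = 2.6 × 10⁸ Pa = 260 MPa
  B: sigma = (452000 × 0.0104) / 0.000394 = 1.193 × 10⁷ Pa = 11.93 MPa
260 MPa > 11.93 MPa, so A is larger.
Final answer: A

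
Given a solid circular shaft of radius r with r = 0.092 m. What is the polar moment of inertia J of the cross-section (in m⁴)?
Model: a solid circular shaft of radius r, so J = (π·r^4) / 2.
Substitute:
  J = (π × 0.092^4) / 2
  J = 0.0001125 m⁴
Final answer: J = 0.0001125 m⁴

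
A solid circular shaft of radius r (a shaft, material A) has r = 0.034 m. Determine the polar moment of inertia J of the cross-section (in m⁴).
Model: a solid circular shaft of radius r, so J = (π·r^4) / 2.
Substitute:
  J = (π × 0.034^4) / 2
  J = 2.099 × 10⁻⁶ m⁴
Final answer: J = 2.099 × 10⁻⁶ m⁴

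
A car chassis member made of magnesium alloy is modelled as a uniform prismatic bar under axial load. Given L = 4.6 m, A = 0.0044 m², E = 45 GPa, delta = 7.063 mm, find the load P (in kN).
Model: a uniform prismatic bar under axial load, so delta = (P·L) / (A·E).
Solve for P: P = (delta·A·E) / L.
Convert to SI units:
  E = 45 GPa = 4.5 × 10¹⁰ Pa
  delta = 7.063 mm = 0.007063 m
Substitute:
  P = (0.007063 × 0.0044 × (4.5 × 10¹⁰)) / 4.6
  P = 304000 N
Convert: P = 304000 N = 304 kN
Final answer: P = 304 kN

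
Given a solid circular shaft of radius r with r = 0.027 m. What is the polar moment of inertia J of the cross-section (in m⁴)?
Model: a solid circular shaft of radius r, so J = (π·r^4) / 2.
Substitute:
  J = (π × 0.027^4) / 2
  J = 8.348 × 10⁻⁷ m⁴
Final answer: J = 8.348 × 10⁻⁷ m⁴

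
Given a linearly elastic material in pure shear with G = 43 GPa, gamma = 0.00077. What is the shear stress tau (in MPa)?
Model: a linearly elastic material in pure shear, so tau = G·gamma.
Convert to SI units:
  G = 43 GPa = 4.3 × 10¹⁰ Pa
Substitute:
  tau = (4.3 × 10¹⁰) × 0.00077
  tau = 3.311 × 10⁷ Pa
Convert: tau = 3.311 × 10⁷ Pa = 33.11 MPa
Final answer: tau = 33.11 MPa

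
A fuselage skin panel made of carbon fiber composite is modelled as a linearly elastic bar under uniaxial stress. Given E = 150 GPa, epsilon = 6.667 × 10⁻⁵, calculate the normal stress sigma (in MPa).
Model: a linearly elastic bar under uniaxial stress, so epsilon = sigma / E.
Solve for sigma: sigma = epsilon·E.
Convert to SI units:
  E = 150 GPa = 1.5 × 10¹¹ Pa
Substitute:
  sigma = (6.667 × 10⁻⁵) × (1.5 × 10¹¹)
  sigma = 1 × 10⁷ Pa
Convert: sigma = 1 × 10⁷ Pa = 10 MPa
Final answer: sigma = 10 MPa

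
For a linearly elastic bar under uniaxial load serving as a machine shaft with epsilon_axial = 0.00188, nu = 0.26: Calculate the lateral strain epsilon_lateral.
Model: a linearly elastic bar under uniaxial load, so epsilon_lateral = -nu·epsilon_axial.
Substitute:
  epsilon_lateral = -(0.26 × 0.00188)
  epsilon_lateral = -0.0004888
Final answer: epsilon_lateral = -0.0004888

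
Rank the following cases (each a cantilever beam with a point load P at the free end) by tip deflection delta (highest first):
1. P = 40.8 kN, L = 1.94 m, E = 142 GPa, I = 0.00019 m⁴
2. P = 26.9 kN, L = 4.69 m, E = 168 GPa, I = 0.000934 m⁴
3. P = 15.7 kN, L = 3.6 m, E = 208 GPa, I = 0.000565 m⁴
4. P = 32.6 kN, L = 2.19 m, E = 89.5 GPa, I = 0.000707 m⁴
Model: a cantilever beam with a point load P at the free end, so delta = (P·L^3) / (3·E·I) (SI units).
  Case 1: delta = (40800 × 1.94^3) / (3 × (1.42 × 10¹¹) × 0.00019) = 0.00368 m = 3.68 mm
  Case 2: delta = (26900 × 4.69^3) / (3 × (1.68 × 10¹¹) × 0.000934) = 0.005895 m = 5.895 mm
  Case 3: delta = (15700 × 3.6^3) / (3 × (2.08 × 10¹¹) × 0.000565) = 0.002078 m = 2.078 mm
  Case 4: delta = (32600 × 2.19^3) / (3 × (8.95 × 10¹⁰) × 0.000707) = 0.001804 m = 1.804 mm
Ordering: 5.895 mm (case 2) > 3.68 mm (case 1) > 2.078 mm (case 3) > 1.804 mm (case 4)
Final answer: 2, 1, 3, 4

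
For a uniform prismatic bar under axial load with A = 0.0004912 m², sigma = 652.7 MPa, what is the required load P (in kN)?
Model: a uniform prismatic bar under axial load, so sigma = P / A.
Solve for P: P = sigma·A.
Convert to SI units:
  sigma = 652.7 MPa = 6.527 × 10⁸ Pa
Substitute:
  P = (6.527 × 10⁸) × 0.0004912
  P = 320600 N
Convert: P = 320600 N = 320.6 kN
Final answer: P = 320.6 kN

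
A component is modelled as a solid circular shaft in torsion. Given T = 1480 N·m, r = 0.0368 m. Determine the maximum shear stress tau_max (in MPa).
Model: a solid circular shaft in torsion, so tau_max = (2·T) / (π·r^3).
Substitute:
  tau_max = (2 × 1480) / (π × 0.0368^3)
  tau_max = 1.891 × 10⁷ Pa
Convert: tau_max = 1.891 × 10⁷ Pa = 18.91 MPa
Final answer: tau_max = 18.91 MPa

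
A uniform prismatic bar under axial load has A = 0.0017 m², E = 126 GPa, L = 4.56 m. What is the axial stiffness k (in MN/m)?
Model: a uniform prismatic bar under axial load, so k = (A·E) / L.
Convert to SI units:
  E = 126 GPa = 1.26 × 10¹¹ Pa
Substitute:
  k = (0.0017 × (1.26 × 10¹¹)) / 4.56
  k = 4.697 × 10⁷ N/m
Convert: k = 4.697 × 10⁷ N/m = 46.97 MN/m
Final answer: k = 46.97 MN/m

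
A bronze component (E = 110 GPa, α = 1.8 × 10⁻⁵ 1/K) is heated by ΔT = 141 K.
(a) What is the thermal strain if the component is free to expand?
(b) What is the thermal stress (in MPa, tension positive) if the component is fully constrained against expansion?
(a) Free thermal strain ε_th = α·ΔT = (1.8 × 10⁻⁵) × 141 = 0.002538
(b) Fully constrained, the expansion is suppressed, so σ = -E·α·ΔT. Convert E = 110 GPa = 1.1 × 10¹¹ Pa.
  σ = -(1.1 × 10¹¹) × (1.8 × 10⁻⁵) × 141 = -2.792 × 10⁸ Pa = -279.2 MPa (compressive)
Final answer: (a) ε_th = 0.002538, (b) σ = -279.2 MPa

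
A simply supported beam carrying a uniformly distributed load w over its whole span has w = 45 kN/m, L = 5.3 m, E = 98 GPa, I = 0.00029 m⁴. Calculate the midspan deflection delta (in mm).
Model: a simply supported beam carrying a uniformly distributed load w over its whole span, so delta = (5·w·L^4) / (384·E·I).
Convert to SI units:
  w = 45 kN/m = 45000 N/m
  E = 98 GPa = 9.8 × 10¹⁰ Pa
Substitute:
  delta = (5 × 45000 × 5.3^4) / (384 × (9.8 × 10¹⁰) × 0.00029)
  delta = 0.01627 m
Convert: delta = 0.01627 m = 16.27 mm
Final answer: delta = 16.27 mm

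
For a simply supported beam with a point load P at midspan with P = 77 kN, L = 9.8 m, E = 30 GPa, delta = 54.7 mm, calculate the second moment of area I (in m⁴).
Model: a simply supported beam with a point load P at midspan, so delta = (P·L^3) / (48·E·I).
Solve for I: I = (P·L^3) / (48·delta·E).
Convert to SI units:
  P = 77 kN = 77000 N
  E = 30 GPa = 3 × 10¹⁰ Pa
  delta = 54.7 mm = 0.0547 m
Substitute:
  I = (77000 × 9.8^3) / (48 × 0.0547 × (3 × 10¹⁰))
  I = 0.0009201 m⁴
Final answer: I = 0.0009201 m⁴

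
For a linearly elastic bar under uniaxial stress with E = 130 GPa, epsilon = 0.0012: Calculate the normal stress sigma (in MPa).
Model: a linearly elastic bar under uniaxial stress, so sigma = E·epsilon.
Convert to SI units:
  E = 130 GPa = 1.3 × 10¹¹ Pa
Substitute:
  sigma = (1.3 × 10¹¹) × 0.0012
  sigma = 1.56 × 10⁸ Pa
Convert: sigma = 1.56 × 10⁸ Pa = 156 MPa
Final answer: sigma = 156 MPa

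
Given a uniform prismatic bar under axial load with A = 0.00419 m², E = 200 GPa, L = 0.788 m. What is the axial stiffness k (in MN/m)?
Model: a uniform prismatic bar under axial load, so k = (A·E) / L.
Convert to SI units:
  E = 200 GPa = 2 × 10¹¹ Pa
Substitute:
  k = (0.00419 × (2 × 10¹¹)) / 0.788
  k = 1.063 × 10⁹ N/m
Convert: k = 1.063 × 10⁹ N/m = 1063 MN/m
Final answer: k = 1063 MN/m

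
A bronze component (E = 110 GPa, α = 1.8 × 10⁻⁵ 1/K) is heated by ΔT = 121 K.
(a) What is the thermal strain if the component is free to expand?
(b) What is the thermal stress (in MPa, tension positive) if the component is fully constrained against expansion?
(a) Free thermal strain ε_th = α·ΔT = (1.8 × 10⁻⁵) × 121 = 0.002178
(b) Fully constrained, the expansion is suppressed, so σ = -E·α·ΔT. Convert E = 110 GPa = 1.1 × 10¹¹ Pa.
  σ = -(1.1 × 10¹¹) × (1.8 × 10⁻⁵) × 121 = -2.396 × 10⁸ Pa = -239.6 MPa (compressive)
Final answer: (a) ε_th = 0.002178, (b) σ = -239.6 MPa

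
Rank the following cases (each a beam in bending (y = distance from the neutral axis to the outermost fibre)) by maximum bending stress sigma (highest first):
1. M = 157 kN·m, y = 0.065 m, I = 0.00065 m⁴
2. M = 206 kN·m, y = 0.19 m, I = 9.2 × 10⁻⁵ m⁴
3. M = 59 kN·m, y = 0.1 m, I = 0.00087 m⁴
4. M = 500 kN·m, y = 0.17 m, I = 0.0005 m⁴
Model: a beam in bending (y = distance from the neutral axis to the outermost fibre), so sigma = (M·y) / I (SI units).
  Case 1: sigma = (157000 × 0.065) / 0.00065 = 1.57 × 10⁷ Pa = 15.7 MPa
  Case 2: sigma = (206000 × 0.19) / (9.2 × 10⁻⁵) = 4.254 × 10⁸ Pa = 425.4 MPa
  Case 3: sigma = (59000 × 0.1) / 0.00087 = 6.782 × 10⁶ Pa = 6.782 MPa
  Case 4: sigma = (500000 × 0.17) / 0.0005 = 1.7 × 10⁸ Pa = 170 MPa
Ordering: 425.4 MPa (case 2) > 170 MPa (case 4) > 15.7 MPa (case 1) > 6.782 MPa (case 3)
Final answer: 2, 4, 1, 3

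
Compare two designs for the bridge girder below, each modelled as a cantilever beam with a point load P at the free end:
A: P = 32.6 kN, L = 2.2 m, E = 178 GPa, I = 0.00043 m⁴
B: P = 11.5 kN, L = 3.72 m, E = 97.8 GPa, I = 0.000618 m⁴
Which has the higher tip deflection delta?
Model: a cantilever beam with a point load P at the free end, so delta = (P·L^3) / (3·E·I) (SI units).
  A: delta = (32600 × 2.2^3) / (3 × (1.78 × 10¹¹) × 0.00043) = 0.001512 m = 1.512 mm
  B: delta = (11500 × 3.72^3) / (3 × (9.78 × 10¹⁰) × 0.000618) = 0.003265 m = 3.265 mm
3.265 mm > 1.512 mm, so B is larger.
Final answer: B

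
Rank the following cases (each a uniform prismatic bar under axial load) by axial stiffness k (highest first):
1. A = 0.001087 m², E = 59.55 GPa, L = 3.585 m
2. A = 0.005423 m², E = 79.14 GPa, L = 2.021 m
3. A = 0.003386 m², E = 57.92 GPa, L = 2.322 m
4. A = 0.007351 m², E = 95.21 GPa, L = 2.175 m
Model: a uniform prismatic bar under axial load, so k = (A·E) / L (SI units).
  Case 1: k = (0.001087 × (5.955 × 10¹⁰)) / 3.585 = 1.806 × 10⁷ N/m = 18.06 MN/m
  Case 2: k = (0.005423 × (7.914 × 10¹⁰)) / 2.021 = 2.124 × 10⁸ N/m = 212.4 MN/m
  Case 3: k = (0.003386 × (5.792 × 10¹⁰)) / 2.322 = 8.446 × 10⁷ N/m = 84.46 MN/m
  Case 4: k = (0.007351 × (9.521 × 10¹⁰)) / 2.175 = 3.218 × 10⁸ N/m = 321.8 MN/m
Ordering: 321.8 MN/m (case 4) > 212.4 MN/m (case 2) > 84.46 MN/m (case 3) > 18.06 MN/m (case 1)
Final answer: 4, 2, 3, 1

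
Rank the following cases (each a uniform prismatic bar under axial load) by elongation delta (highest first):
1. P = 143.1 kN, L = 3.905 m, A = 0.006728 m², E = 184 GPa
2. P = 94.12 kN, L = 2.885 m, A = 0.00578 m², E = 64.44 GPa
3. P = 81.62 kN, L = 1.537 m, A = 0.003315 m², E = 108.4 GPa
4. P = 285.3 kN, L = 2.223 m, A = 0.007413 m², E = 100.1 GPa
Model: a uniform prismatic bar under axial load, so delta = (P·L) / (A·E) (SI units).
  Case 1: delta = (143100 × 3.905) / (0.006728 × (1.84 × 10¹¹)) = 0.0004514 m = 0.4514 mm
  Case 2: delta = (94120 × 2.885) / (0.00578 × (6.444 × 10¹⁰)) = 0.000729 m = 0.729 mm
  Case 3: delta = (81620 × 1.537) / (0.003315 × (1.084 × 10¹¹)) = 0.0003491 m = 0.3491 mm
  Case 4: delta = (285300 × 2.223) / (0.007413 × (1.001 × 10¹¹)) = 0.0008547 m = 0.8547 mm
Ordering: 0.8547 mm (case 4) > 0.729 mm (case 2) > 0.4514 mm (case 1) > 0.3491 mm (case 3)
Final answer: 4, 2, 1, 3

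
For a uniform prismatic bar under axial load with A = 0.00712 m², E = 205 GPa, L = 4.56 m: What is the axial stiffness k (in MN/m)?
Model: a uniform prismatic bar under axial load, so k = (A·E) / L.
Convert to SI units:
  E = 205 GPa = 2.05 × 10¹¹ Pa
Substitute:
  k = (0.00712 × (2.05 × 10¹¹)) / 4.56
  k = 3.201 × 10⁸ N/m
Convert: k = 3.201 × 10⁸ N/m = 320.1 MN/m
Final answer: k = 320.1 MN/m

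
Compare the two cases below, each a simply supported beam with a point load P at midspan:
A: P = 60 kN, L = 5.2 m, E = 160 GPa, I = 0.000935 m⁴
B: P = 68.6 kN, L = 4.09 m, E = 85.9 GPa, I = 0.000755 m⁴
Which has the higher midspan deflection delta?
Model: a simply supported beam with a point load P at midspan, so delta = (P·L^3) / (48·E·I) (SI units).
  A: delta = (60000 × 5.2^3) / (48 × (1.6 × 10¹¹) × 0.000935) = 0.001175 m = 1.175 mm
  B: delta = (68600 × 4.09^3) / (48 × (8.59 × 10¹⁰) × 0.000755) = 0.001508 m = 1.508 mm
1.508 mm > 1.175 mm, so B is larger.
Final answer: B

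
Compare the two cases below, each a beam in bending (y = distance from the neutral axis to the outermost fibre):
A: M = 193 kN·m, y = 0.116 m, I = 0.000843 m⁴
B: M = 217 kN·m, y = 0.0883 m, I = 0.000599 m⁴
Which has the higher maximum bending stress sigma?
Model: a beam in bending (y = distance from the neutral axis to the outermost fibre), so sigma = (M·y) / I (SI units).
  A: sigma = (193000 × 0.116) / 0.000843 = 2.656 × 10⁷ Pa = 26.56 MPa
  B: sigma = (217000 × 0.0883) / 0.000599 = 3.199 × 10⁷ Pa = 31.99 MPa
31.99 MPa > 26.56 MPa, so B is larger.
Final answer: B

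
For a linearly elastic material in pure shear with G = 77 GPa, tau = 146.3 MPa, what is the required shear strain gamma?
Model: a linearly elastic material in pure shear, so tau = G·gamma.
Solve for gamma: gamma = tau / G.
Convert to SI units:
  G = 77 GPa = 7.7 × 10¹⁰ Pa
  tau = 146.3 MPa = 1.463 × 10⁸ Pa
Substitute:
  gamma = (1.463 × 10⁸) / (7.7 × 10¹⁰)
  gamma = 0.0019
Final answer: gamma = 0.0019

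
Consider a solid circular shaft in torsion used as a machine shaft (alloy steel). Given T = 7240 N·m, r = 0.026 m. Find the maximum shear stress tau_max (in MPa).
Model: a solid circular shaft in torsion, so tau_max = (2·T) / (π·r^3).
Substitute:
  tau_max = (2 × 7240) / (π × 0.026^3)
  tau_max = 2.622 × 10⁸ Pa
Convert: tau_max = 2.622 × 10⁸ Pa = 262.2 MPa
Final answer: tau_max = 262.2 MPa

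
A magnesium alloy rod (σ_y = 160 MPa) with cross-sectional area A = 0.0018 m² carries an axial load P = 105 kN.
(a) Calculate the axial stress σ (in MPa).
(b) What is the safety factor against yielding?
(a) Axial stress σ = P/A. Convert P = 105 kN = 105000 N.
  σ = 105000 / 0.0018 = 5.833 × 10⁷ Pa = 58.33 MPa
(b) Safety factor SF = σ_y/σ = 160 / 58.33 = 2.743
Final answer: (a) σ = 58.33 MPa, (b) SF = 2.743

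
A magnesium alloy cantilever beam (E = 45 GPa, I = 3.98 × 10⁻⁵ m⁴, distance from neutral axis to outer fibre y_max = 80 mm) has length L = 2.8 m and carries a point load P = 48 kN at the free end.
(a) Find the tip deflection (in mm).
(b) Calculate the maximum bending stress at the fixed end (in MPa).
(a) Tip deflection of a cantilever with an end point load: δ = P·L^3 / (3·E·I). Convert P = 48 kN = 48000 N, E = 45 GPa = 4.5 × 10¹⁰ Pa.
  δ = (48000 × 2.8^3) / (3 × (4.5 × 10¹⁰) × (3.98 × 10⁻⁵)) = 0.1961 m = 196.1 mm
(b) Maximum bending moment at the fixed end: M = P·L = 48000 × 2.8 = 134400 N·m. Convert y_max = 80 mm = 0.08 m.
  σ = M·y_max / I = (134400 × 0.08) / (3.98 × 10⁻⁵) = 2.702 × 10⁸ Pa = 270.2 MPa
Final answer: (a) δ = 196.1 mm, (b) σ = 270.2 MPa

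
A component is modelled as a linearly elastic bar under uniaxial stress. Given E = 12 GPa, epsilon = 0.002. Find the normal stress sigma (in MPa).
Model: a linearly elastic bar under uniaxial stress, so sigma = E·epsilon.
Convert to SI units:
  E = 12 GPa = 1.2 × 10¹⁰ Pa
Substitute:
  sigma = (1.2 × 10¹⁰) × 0.002
  sigma = 2.4 × 10⁷ Pa
Convert: sigma = 2.4 × 10⁷ Pa = 24 MPa
Final answer: sigma = 24 MPa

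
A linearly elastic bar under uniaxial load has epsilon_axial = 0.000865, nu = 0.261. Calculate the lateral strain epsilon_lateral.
Model: a linearly elastic bar under uniaxial load, so epsilon_lateral = -nu·epsilon_axial.
Substitute:
  epsilon_lateral = -(0.261 × 0.000865)
  epsilon_lateral = -0.0002258
Final answer: epsilon_lateral = -0.0002258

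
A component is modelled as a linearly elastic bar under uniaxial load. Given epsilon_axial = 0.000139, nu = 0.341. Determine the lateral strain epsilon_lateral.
Model: a linearly elastic bar under uniaxial load, so epsilon_lateral = -nu·epsilon_axial.
Substitute:
  epsilon_lateral = -(0.341 × 0.000139)
  epsilon_lateral = -4.74 × 10⁻⁵
Final answer: epsilon_lateral = -4.74 × 10⁻⁵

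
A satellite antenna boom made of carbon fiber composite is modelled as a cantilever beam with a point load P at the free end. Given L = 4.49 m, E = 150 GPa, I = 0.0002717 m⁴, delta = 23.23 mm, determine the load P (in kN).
Model: a cantilever beam with a point load P at the free end, so delta = (P·L^3) / (3·E·I).
Solve for P: P = (3·delta·E·I) / L^3.
Convert to SI units:
  E = 150 GPa = 1.5 × 10¹¹ Pa
  delta = 23.23 mm = 0.02323 m
Substitute:
  P = (3 × 0.02323 × (1.5 × 10¹¹) × 0.0002717) / 4.49^3
  P = 31380 N
Convert: P = 31380 N = 31.38 kN
Final answer: P = 31.38 kN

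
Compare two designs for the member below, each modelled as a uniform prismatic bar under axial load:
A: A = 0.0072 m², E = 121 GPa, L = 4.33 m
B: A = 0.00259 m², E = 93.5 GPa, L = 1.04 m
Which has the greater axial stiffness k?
Model: a uniform prismatic bar under axial load, so k = (A·E) / L (SI units).
  A: k = (0.0072 × (1.21 × 10¹¹)) / 4.33 = 2.012 × 10⁸ N/m = 201.2 MN/m
  B: k = (0.00259 × (9.35 × 10¹⁰)) / 1.04 = 2.329 × 10⁸ N/m = 232.9 MN/m
232.9 MN/m > 201.2 MN/m, so B is larger.
Final answer: B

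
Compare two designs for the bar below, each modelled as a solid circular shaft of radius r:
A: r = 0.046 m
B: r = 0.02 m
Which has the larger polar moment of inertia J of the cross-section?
Model: a solid circular shaft of radius r, so J = (π·r^4) / 2 (SI units).
  A: J = (π × 0.046^4) / 2 = 7.033 × 10⁻⁶ m⁴
  B: J = (π × 0.02^4) / 2 = 2.513 × 10⁻⁷ m⁴
7.033 × 10⁻⁶ m⁴ > 2.513 × 10⁻⁷ m⁴, so A is larger.
Final answer: A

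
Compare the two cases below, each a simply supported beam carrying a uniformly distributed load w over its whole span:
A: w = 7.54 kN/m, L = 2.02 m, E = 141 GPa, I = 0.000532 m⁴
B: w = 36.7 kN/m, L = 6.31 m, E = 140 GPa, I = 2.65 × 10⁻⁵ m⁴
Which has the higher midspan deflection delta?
Model: a simply supported beam carrying a uniformly distributed load w over its whole span, so delta = (5·w·L^4) / (384·E·I) (SI units).
  A: delta = (5 × 7540 × 2.02^4) / (384 × (1.41 × 10¹¹) × 0.000532) = 2.179 × 10⁻⁵ m = 0.02179 mm
  B: delta = (5 × 36700 × 6.31^4) / (384 × (1.4 × 10¹¹) × (2.65 × 10⁻⁵)) = 0.2042 m = 204.2 mm
204.2 mm > 0.02179 mm, so B is larger.
Final answer: B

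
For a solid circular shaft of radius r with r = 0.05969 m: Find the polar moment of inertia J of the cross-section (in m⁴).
Model: a solid circular shaft of radius r, so J = (π·r^4) / 2.
Substitute:
  J = (π × 0.05969^4) / 2
  J = 1.994 × 10⁻⁵ m⁴
Final answer: J = 1.994 × 10⁻⁵ m⁴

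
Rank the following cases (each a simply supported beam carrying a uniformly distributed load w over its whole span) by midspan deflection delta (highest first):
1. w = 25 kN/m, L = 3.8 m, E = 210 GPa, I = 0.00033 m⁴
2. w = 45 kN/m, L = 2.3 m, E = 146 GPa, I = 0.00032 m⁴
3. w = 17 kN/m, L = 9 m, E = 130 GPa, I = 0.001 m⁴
Model: a simply supported beam carrying a uniformly distributed load w over its whole span, so delta = (5·w·L^4) / (384·E·I) (SI units).
  Case 1: delta = (5 × 25000 × 3.8^4) / (384 × (2.1 × 10¹¹) × 0.00033) = 0.0009794 m = 0.9794 mm
  Case 2: delta = (5 × 45000 × 2.3^4) / (384 × (1.46 × 10¹¹) × 0.00032) = 0.000351 m = 0.351 mm
  Case 3: delta = (5 × 17000 × 9^4) / (384 × (1.3 × 10¹¹) × 0.001) = 0.01117 m = 11.17 mm
Ordering: 11.17 mm (case 3) > 0.9794 mm (case 1) > 0.351 mm (case 2)
Final answer: 3, 1, 2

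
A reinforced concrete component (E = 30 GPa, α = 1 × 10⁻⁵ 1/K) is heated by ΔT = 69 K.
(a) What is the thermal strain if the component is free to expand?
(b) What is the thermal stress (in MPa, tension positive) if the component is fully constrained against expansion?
(a) Free thermal strain ε_th = α·ΔT = (1 × 10⁻⁵) × 69 = 0.00069
(b) Fully constrained, the expansion is suppressed, so σ = -E·α·ΔT. Convert E = 30 GPa = 3 × 10¹⁰ Pa.
  σ = -(3 × 10¹⁰) × (1 × 10⁻⁵) × 69 = -2.07 × 10⁷ Pa = -20.7 MPa (compressive)
Final answer: (a) ε_th = 0.00069, (b) σ = -20.7 MPa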